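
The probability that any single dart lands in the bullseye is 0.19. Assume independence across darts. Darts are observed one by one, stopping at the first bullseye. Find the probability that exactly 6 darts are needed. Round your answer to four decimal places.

0.0662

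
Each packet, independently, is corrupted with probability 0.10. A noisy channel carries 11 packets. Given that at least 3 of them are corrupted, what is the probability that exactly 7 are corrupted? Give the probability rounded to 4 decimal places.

X ~ Binomial(11, 0.10). Want P(X=7 | X≥3) = P(X=7) / P(X≥3).
P(X=7) = C(11,7)·0.10^7·0.90^4 = 0.000022
P(X≥3) = 1 − 0.313811 − 0.383546 − 0.213081 = 0.089562
Ratio = 0.000022 / 0.089562 = 0.000242

0.0002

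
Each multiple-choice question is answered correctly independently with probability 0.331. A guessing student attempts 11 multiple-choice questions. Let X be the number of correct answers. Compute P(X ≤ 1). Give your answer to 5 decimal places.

X ~ Binomial(11, 0.331); P(X ≤ 1) = Σ C(11,k) p^k (1−p)^(11−k) over k:
  k=0: C(11,0)·0.331^0·0.669^11 = 0.0120140
  k=1: C(11,1)·0.331^1·0.669^10 = 0.0653856
Total = 0.0773996

0.07740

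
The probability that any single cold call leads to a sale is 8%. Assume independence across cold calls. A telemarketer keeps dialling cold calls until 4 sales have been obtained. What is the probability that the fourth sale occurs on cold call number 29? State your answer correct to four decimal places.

Y = trial on which the fourth success occurs; negative binomial, r=4, p=0.08.
P(Y=29) = C(28,3) · p^4 · (1−p)^25
= 3276 · 4.096e-05 · 0.12436 = 0.016688

0.0167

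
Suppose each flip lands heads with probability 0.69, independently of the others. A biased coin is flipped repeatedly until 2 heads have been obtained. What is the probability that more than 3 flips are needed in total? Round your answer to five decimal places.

Needing more than 3 flips ⇔ fewer than 2 successes in the first 3. With X ~ Binomial(3, 0.69), P(Y > 3) = P(X ≤ 1).
  k=0: C(3,0)·0.69^0·0.31^3 = 0.0297910
  k=1: C(3,1)·0.69^1·0.31^2 = 0.1989270
P(X ≤ 1) = 0.2287180

0.22872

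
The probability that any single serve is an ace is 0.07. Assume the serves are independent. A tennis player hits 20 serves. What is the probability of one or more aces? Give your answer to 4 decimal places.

0.7658

P(at least one) = 1 − P(none) = 1 − (1 − 0.07)^20
= 1 − 0.234239 = 0.765761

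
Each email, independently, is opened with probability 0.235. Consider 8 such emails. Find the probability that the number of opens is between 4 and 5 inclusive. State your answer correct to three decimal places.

0.091

X ~ Binomial(8, 0.235); P(4 ≤ X ≤ 5) = Σ C(8,k) p^k (1−p)^(8−k) over k:
  k=4: C(8,4)·0.235^4·0.765^4 = 0.07312
  k=5: C(8,5)·0.235^5·0.765^3 = 0.01797
Total = 0.09108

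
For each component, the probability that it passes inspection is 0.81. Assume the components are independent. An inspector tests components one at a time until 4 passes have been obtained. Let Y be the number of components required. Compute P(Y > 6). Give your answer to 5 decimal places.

Needing more than 6 components ⇔ fewer than 4 successes in the first 6. With X ~ Binomial(6, 0.81), P(Y > 6) = P(X ≤ 3).
  k=0: C(6,0)·0.81^0·0.19^6 = 0.0000470
  k=1: C(6,1)·0.81^1·0.19^5 = 0.0012034
  k=2: C(6,2)·0.81^2·0.19^4 = 0.0128255
  k=3: C(6,3)·0.81^3·0.19^3 = 0.0729031
P(X ≤ 3) = 0.0869790

0.08698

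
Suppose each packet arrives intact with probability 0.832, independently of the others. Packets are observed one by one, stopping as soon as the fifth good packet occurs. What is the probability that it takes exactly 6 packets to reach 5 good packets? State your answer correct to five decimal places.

0.33489

Y = trial on which the fifth success occurs; negative binomial, r=5, p=0.832.
P(Y=6) = C(5,4) · p^5 · (1−p)^1
= 5 · 0.39867 · 0.168 = 0.3348852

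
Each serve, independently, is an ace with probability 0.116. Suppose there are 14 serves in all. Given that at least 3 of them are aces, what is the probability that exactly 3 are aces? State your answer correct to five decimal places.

X ~ Binomial(14, 0.116). Want P(X=3 | X≥3) = P(X=3) / P(X≥3).
P(X=3) = C(14,3)·0.116^3·0.884^11 = 0.1463694
P(X≥3) = 1 − 0.1779638 − 0.3269381 − 0.2788589 = 0.2162392
Ratio = 0.1463694 / 0.2162392 = 0.6768865

0.67689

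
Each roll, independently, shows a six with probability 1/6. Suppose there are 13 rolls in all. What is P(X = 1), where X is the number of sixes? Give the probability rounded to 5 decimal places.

0.24301

X ~ Binomial(n=13, p=0.166667).
P(X=1) = C(13,1) · p^1 · (1−p)^12
= 13 · 0.16667 · 0.11216 = 0.2430061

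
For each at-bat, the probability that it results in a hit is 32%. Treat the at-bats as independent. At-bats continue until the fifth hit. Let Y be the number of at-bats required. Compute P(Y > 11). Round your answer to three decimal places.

Needing more than 11 at-bats ⇔ fewer than 5 successes in the first 11. With X ~ Binomial(11, 0.32), P(Y > 11) = P(X ≤ 4).
  k=0: C(11,0)·0.32^0·0.68^11 = 0.01437
  k=1: C(11,1)·0.32^1·0.68^10 = 0.07441
  k=2: C(11,2)·0.32^2·0.68^9 = 0.17508
  k=3: C(11,3)·0.32^3·0.68^8 = 0.24718
  k=4: C(11,4)·0.32^4·0.68^7 = 0.23264
P(X ≤ 4) = 0.74368

0.744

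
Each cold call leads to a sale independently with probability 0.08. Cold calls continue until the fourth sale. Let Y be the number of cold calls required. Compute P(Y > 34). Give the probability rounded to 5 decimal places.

0.71245

Needing more than 34 cold calls ⇔ fewer than 4 successes in the first 34. With X ~ Binomial(34, 0.08), P(Y > 34) = P(X ≤ 3).
  k=0: C(34,0)·0.08^0·0.92^34 = 0.0587200
  k=1: C(34,1)·0.08^1·0.92^33 = 0.1736070
  k=2: C(34,2)·0.08^2·0.92^32 = 0.2490883
  k=3: C(34,3)·0.08^3·0.92^31 = 0.2310384
P(X ≤ 3) = 0.7124537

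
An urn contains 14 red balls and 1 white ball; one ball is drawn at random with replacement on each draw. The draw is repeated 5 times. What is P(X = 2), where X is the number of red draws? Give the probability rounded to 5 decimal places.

X ~ Binomial(n=5, p=0.933333).
P(X=2) = C(5,2) · p^2 · (1−p)^3
= 10 · 0.87111 · 0.0002963 = 0.0025811

0.00258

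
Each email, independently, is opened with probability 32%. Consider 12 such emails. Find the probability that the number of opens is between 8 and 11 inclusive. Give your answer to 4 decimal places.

0.0144

X ~ Binomial(12, 0.32); P(8 ≤ X ≤ 11) = Σ C(12,k) p^k (1−p)^(12−k) over k:
  k=8: C(12,8)·0.32^8·0.68^4 = 0.011637
  k=9: C(12,9)·0.32^9·0.68^3 = 0.002434
  k=10: C(12,10)·0.32^10·0.68^2 = 0.000344
  k=11: C(12,11)·0.32^11·0.68^1 = 0.000029
Total = 0.014444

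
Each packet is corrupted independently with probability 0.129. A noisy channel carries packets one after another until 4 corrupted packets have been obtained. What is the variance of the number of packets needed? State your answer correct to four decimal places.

209.3624

Y = total packets until the fourth success; negative binomial with r=4, p=0.129.
Var(Y) = r(1−p)/p² = 4·0.871 / 0.129² = 209.362418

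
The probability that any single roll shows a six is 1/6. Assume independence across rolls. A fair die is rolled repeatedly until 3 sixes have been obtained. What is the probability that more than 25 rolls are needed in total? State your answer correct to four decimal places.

0.1887

Needing more than 25 rolls ⇔ fewer than 3 successes in the first 25. With X ~ Binomial(25, 0.166667), P(Y > 25) = P(X ≤ 2).
  k=0: C(25,0)·0.166667^0·0.833333^25 = 0.010483
  k=1: C(25,1)·0.166667^1·0.833333^24 = 0.052413
  k=2: C(25,2)·0.166667^2·0.833333^23 = 0.125791
P(X ≤ 2) = 0.188687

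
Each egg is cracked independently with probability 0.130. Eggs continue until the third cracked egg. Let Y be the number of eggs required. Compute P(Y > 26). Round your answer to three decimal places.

Needing more than 26 eggs ⇔ fewer than 3 successes in the first 26. With X ~ Binomial(26, 0.13), P(Y > 26) = P(X ≤ 2).
  k=0: C(26,0)·0.13^0·0.87^26 = 0.02676
  k=1: C(26,1)·0.13^1·0.87^25 = 0.10397
  k=2: C(26,2)·0.13^2·0.87^24 = 0.19419
P(X ≤ 2) = 0.32492

0.325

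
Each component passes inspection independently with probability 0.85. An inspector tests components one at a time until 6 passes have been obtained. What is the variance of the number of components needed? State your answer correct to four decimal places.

Y = total components until the sixth success; negative binomial with r=6, p=0.85.
Var(Y) = r(1−p)/p² = 6·0.15 / 0.85² = 1.245675

1.2457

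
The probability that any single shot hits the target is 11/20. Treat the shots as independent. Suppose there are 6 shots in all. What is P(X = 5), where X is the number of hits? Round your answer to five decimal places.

X ~ Binomial(n=6, p=0.55).
P(X=5) = C(6,5) · p^5 · (1−p)^1
= 6 · 0.050328 · 0.45 = 0.1358868

0.13589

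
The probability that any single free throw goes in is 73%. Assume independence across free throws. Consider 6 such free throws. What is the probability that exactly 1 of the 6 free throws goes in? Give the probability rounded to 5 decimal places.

0.00628

X ~ Binomial(n=6, p=0.73).
P(X=1) = C(6,1) · p^1 · (1−p)^5
= 6 · 0.73 · 0.0014349 = 0.0062848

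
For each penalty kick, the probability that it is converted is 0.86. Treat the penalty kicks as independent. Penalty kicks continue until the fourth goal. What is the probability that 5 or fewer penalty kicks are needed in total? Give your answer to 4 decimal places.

0.8533

Finishing within 5 penalty kicks ⇔ at least 4 successes in the first 5. With X ~ Binomial(5, 0.86), P(Y ≤ 5) = 1 − P(X ≤ 3).
  k=0: C(5,0)·0.86^0·0.14^5 = 0.000054
  k=1: C(5,1)·0.86^1·0.14^4 = 0.001652
  k=2: C(5,2)·0.86^2·0.14^3 = 0.020295
  k=3: C(5,3)·0.86^3·0.14^2 = 0.124667
1 − 0.146667 = 0.853333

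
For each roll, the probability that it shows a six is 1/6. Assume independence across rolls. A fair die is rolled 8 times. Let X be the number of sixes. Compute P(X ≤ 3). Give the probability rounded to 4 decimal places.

0.9693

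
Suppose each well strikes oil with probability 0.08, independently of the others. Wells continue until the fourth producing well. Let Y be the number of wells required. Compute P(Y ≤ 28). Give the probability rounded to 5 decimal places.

0.18198

Finishing within 28 wells ⇔ at least 4 successes in the first 28. With X ~ Binomial(28, 0.08), P(Y ≤ 28) = 1 − P(X ≤ 3).
  k=0: C(28,0)·0.08^0·0.92^28 = 0.0968410
  k=1: C(28,1)·0.08^1·0.92^27 = 0.2357867
  k=2: C(28,2)·0.08^2·0.92^26 = 0.2767931
  k=3: C(28,3)·0.08^3·0.92^25 = 0.2085977
1 − 0.8180185 = 0.1819815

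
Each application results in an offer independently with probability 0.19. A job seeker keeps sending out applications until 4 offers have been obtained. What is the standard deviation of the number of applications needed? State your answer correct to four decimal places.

Y = total applications until the fourth success; negative binomial with r=4, p=0.19.
SD(Y) = √[r(1−p)/p²] = √(89.750693) = 9.473684

9.4737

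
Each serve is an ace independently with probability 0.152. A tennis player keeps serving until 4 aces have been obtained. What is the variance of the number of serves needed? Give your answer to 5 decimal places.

Y = total serves until the fourth success; negative binomial with r=4, p=0.152.
Var(Y) = r(1−p)/p² = 4·0.848 / 0.152² = 146.8144044

146.81440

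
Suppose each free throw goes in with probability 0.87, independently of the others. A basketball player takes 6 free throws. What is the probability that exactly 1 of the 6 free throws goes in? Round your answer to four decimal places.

0.0002

X ~ Binomial(n=6, p=0.87).
P(X=1) = C(6,1) · p^1 · (1−p)^5
= 6 · 0.87 · 3.7129e-05 = 0.000194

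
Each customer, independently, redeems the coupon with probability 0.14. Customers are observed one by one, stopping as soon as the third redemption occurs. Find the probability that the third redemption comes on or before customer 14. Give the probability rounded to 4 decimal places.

0.3111

Finishing within 14 customers ⇔ at least 3 successes in the first 14. With X ~ Binomial(14, 0.14), P(Y ≤ 14) = 1 − P(X ≤ 2).
  k=0: C(14,0)·0.14^0·0.86^14 = 0.121054
  k=1: C(14,1)·0.14^1·0.86^13 = 0.275890
  k=2: C(14,2)·0.14^2·0.86^12 = 0.291930
1 − 0.688874 = 0.311126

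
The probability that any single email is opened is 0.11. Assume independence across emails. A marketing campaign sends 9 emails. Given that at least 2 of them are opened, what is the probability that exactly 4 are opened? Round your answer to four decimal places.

0.0396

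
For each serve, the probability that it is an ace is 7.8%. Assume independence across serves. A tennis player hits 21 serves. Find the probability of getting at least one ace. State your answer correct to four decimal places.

0.8183

P(at least one) = 1 − P(none) = 1 − (1 − 0.078)^21
= 1 − 0.181698 = 0.818302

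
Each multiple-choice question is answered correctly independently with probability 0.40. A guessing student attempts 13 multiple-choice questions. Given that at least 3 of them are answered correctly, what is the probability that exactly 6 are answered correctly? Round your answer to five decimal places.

X ~ Binomial(13, 0.40). Want P(X=6 | X≥3) = P(X=6) / P(X≥3).
P(X=6) = C(13,6)·0.40^6·0.60^7 = 0.1967596
P(X≥3) = 1 − 0.0013061 − 0.0113193 − 0.0452771 = 0.9420976
Ratio = 0.1967596 / 0.9420976 = 0.2088527

0.20885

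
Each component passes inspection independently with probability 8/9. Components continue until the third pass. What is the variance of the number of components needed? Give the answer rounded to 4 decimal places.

Y = total components until the third success; negative binomial with r=3, p=0.888889.
Var(Y) = r(1−p)/p² = 3·0.111111 / 0.888889² = 0.421875

0.4219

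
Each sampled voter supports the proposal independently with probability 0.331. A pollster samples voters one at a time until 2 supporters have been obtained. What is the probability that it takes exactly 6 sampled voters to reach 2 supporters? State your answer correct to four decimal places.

Y = trial on which the second success occurs; negative binomial, r=2, p=0.331.
P(Y=6) = C(5,1) · p^2 · (1−p)^4
= 5 · 0.10956 · 0.20031 = 0.109731

0.1097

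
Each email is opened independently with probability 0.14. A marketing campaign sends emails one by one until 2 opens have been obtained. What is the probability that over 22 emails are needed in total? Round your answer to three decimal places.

Needing more than 22 emails ⇔ fewer than 2 successes in the first 22. With X ~ Binomial(22, 0.14), P(Y > 22) = P(X ≤ 1).
  k=0: C(22,0)·0.14^0·0.86^22 = 0.03622
  k=1: C(22,1)·0.14^1·0.86^21 = 0.12972
P(X ≤ 1) = 0.16594

0.166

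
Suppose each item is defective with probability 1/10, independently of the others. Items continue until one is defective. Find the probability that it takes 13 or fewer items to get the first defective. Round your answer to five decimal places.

0.74581

Y = number of items to the first success; geometric, p = 0.10.
P(Y ≤ 13) = 1 − (1−p)^13 = 1 − 0.2541866 = 0.7458134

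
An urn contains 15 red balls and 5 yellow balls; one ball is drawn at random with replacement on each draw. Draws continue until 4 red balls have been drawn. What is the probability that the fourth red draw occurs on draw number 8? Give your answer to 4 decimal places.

0.0433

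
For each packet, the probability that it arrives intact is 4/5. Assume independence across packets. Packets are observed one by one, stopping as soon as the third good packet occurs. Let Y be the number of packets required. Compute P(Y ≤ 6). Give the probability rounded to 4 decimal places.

Finishing within 6 packets ⇔ at least 3 successes in the first 6. With X ~ Binomial(6, 0.80), P(Y ≤ 6) = 1 − P(X ≤ 2).
  k=0: C(6,0)·0.80^0·0.20^6 = 0.000064
  k=1: C(6,1)·0.80^1·0.20^5 = 0.001536
  k=2: C(6,2)·0.80^2·0.20^4 = 0.015360
1 − 0.016960 = 0.983040

0.9830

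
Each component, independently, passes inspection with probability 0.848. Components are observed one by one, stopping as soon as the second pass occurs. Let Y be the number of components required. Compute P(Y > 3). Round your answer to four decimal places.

Needing more than 3 components ⇔ fewer than 2 successes in the first 3. With X ~ Binomial(3, 0.848), P(Y > 3) = P(X ≤ 1).
  k=0: C(3,0)·0.848^0·0.152^3 = 0.003512
  k=1: C(3,1)·0.848^1·0.152^2 = 0.058777
P(X ≤ 1) = 0.062288

0.0623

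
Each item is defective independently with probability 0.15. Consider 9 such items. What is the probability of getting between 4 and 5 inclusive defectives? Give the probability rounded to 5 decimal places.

0.03330

X ~ Binomial(9, 0.15); P(4 ≤ X ≤ 5) = Σ C(9,k) p^k (1−p)^(9−k) over k:
  k=4: C(9,4)·0.15^4·0.85^5 = 0.0283029
  k=5: C(9,5)·0.15^5·0.85^4 = 0.0049946
Total = 0.0332975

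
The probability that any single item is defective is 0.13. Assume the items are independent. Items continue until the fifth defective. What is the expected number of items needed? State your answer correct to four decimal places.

38.4615

Y = total items until the fifth success; negative binomial with r=5, p=0.13.
E[Y] = r / p = 5 / 0.13 = 38.461538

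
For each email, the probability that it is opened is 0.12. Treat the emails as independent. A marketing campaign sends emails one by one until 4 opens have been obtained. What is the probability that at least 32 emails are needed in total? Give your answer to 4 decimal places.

Needing more than 31 emails ⇔ fewer than 4 successes in the first 31. With X ~ Binomial(31, 0.12), P(Y > 31) = P(X ≤ 3).
  k=0: C(31,0)·0.12^0·0.88^31 = 0.019009
  k=1: C(31,1)·0.12^1·0.88^30 = 0.080357
  k=2: C(31,2)·0.12^2·0.88^29 = 0.164366
  k=3: C(31,3)·0.12^3·0.88^28 = 0.216665
P(X ≤ 3) = 0.480397

0.4804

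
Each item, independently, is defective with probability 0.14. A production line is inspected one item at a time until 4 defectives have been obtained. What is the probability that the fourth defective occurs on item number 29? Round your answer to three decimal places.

0.029

Y = trial on which the fourth success occurs; negative binomial, r=4, p=0.14.
P(Y=29) = C(28,3) · p^4 · (1−p)^25
= 3276 · 0.00038416 · 0.023039 = 0.02899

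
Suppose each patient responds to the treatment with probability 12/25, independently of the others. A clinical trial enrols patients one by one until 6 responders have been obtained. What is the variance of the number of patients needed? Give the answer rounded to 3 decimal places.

13.542

Y = total patients until the sixth success; negative binomial with r=6, p=0.48.
Var(Y) = r(1−p)/p² = 6·0.52 / 0.48² = 13.54167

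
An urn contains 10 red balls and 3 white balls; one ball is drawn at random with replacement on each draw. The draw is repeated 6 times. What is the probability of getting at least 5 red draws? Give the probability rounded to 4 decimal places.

0.5801

X ~ Binomial(6, 0.769231); P(X ≥ 5) = Σ C(6,k) p^k (1−p)^(6−k) over k:
  k=5: C(6,5)·0.769231^5·0.230769^1 = 0.372917
  k=6: C(6,6)·0.769231^6·0.230769^0 = 0.207176
Total = 0.580093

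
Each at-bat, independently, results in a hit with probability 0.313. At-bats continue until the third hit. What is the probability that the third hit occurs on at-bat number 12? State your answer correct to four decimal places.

Y = trial on which the third success occurs; negative binomial, r=3, p=0.313.
P(Y=12) = C(11,2) · p^3 · (1−p)^9
= 55 · 0.030664 · 0.034089 = 0.057492

0.0575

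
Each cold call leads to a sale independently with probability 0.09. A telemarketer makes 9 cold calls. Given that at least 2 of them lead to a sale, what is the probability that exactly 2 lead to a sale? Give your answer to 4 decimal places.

X ~ Binomial(9, 0.09). Want P(X=2 | X≥2) = P(X=2) / P(X≥2).
P(X=2) = C(9,2)·0.09^2·0.91^7 = 0.150688
P(X≥2) = 1 − 0.427930 − 0.380905 = 0.191166
Ratio = 0.150688 / 0.191166 = 0.788256

0.7883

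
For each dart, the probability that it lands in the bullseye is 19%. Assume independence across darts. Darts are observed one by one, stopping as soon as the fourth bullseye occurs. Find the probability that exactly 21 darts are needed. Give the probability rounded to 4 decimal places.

0.0413

Y = trial on which the fourth success occurs; negative binomial, r=4, p=0.19.
P(Y=21) = C(20,3) · p^4 · (1−p)^17
= 1140 · 0.0013032 · 0.027813 = 0.041320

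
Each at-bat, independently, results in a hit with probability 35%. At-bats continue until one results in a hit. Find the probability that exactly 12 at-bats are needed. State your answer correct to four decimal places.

0.0031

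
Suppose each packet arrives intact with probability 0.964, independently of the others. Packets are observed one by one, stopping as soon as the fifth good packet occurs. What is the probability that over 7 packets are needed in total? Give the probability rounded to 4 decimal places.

0.0015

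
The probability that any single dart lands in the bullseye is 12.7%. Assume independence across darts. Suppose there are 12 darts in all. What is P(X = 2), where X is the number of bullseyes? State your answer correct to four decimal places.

0.2737

X ~ Binomial(n=12, p=0.127).
P(X=2) = C(12,2) · p^2 · (1−p)^10
= 66 · 0.016129 · 0.25712 = 0.273712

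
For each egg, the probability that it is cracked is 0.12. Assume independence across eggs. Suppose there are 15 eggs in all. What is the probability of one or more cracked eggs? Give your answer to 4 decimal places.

P(at least one) = 1 − P(none) = 1 − (1 − 0.12)^15
= 1 − 0.146974 = 0.853026

0.8530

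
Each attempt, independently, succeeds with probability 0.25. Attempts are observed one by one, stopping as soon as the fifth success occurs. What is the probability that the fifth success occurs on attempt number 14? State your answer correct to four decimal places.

Y = trial on which the fifth success occurs; negative binomial, r=5, p=0.25.
P(Y=14) = C(13,4) · p^5 · (1−p)^9
= 715 · 0.00097656 · 0.075085 = 0.052427

0.0524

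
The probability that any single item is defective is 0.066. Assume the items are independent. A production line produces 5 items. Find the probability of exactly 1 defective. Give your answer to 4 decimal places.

0.2511

X ~ Binomial(n=5, p=0.066).
P(X=1) = C(5,1) · p^1 · (1−p)^4
= 5 · 0.066 · 0.761 = 0.251132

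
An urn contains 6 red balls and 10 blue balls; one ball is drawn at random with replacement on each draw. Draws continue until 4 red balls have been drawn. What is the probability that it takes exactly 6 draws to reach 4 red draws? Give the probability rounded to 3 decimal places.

Y = trial on which the fourth success occurs; negative binomial, r=4, p=0.375.
P(Y=6) = C(5,3) · p^4 · (1−p)^2
= 10 · 0.019775 · 0.39062 = 0.07725

0.077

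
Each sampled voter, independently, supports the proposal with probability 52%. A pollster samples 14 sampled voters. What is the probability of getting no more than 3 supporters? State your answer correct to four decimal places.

0.0202

X ~ Binomial(14, 0.52); P(X ≤ 3) = Σ C(14,k) p^k (1−p)^(14−k) over k:
  k=0: C(14,0)·0.52^0·0.48^14 = 0.000034
  k=1: C(14,1)·0.52^1·0.48^13 = 0.000523
  k=2: C(14,2)·0.52^2·0.48^12 = 0.003681
  k=3: C(14,3)·0.52^3·0.48^11 = 0.015950
Total = 0.020188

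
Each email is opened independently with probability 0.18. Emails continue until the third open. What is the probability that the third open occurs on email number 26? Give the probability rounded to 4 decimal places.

0.0182

Y = trial on which the third success occurs; negative binomial, r=3, p=0.18.
P(Y=26) = C(25,2) · p^3 · (1−p)^23
= 300 · 0.005832 · 0.010416 = 0.018225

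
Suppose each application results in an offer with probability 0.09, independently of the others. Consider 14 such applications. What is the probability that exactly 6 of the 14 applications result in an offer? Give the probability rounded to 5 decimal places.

0.00075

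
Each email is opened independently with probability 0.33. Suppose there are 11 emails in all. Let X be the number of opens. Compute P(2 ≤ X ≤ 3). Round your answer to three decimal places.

0.404

X ~ Binomial(11, 0.33); P(2 ≤ X ≤ 3) = Σ C(11,k) p^k (1−p)^(11−k) over k:
  k=2: C(11,2)·0.33^2·0.67^9 = 0.16295
  k=3: C(11,3)·0.33^3·0.67^8 = 0.24078
Total = 0.40374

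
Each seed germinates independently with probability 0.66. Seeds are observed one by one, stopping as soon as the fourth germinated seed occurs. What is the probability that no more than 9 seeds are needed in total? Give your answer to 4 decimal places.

Finishing within 9 seeds ⇔ at least 4 successes in the first 9. With X ~ Binomial(9, 0.66), P(Y ≤ 9) = 1 − P(X ≤ 3).
  k=0: C(9,0)·0.66^0·0.34^9 = 0.000061
  k=1: C(9,1)·0.66^1·0.34^8 = 0.001061
  k=2: C(9,2)·0.66^2·0.34^7 = 0.008237
  k=3: C(9,3)·0.66^3·0.34^6 = 0.037307
1 − 0.046664 = 0.953336

0.9533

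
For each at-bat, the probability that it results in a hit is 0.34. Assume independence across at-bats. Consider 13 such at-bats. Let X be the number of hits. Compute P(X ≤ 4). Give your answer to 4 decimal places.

0.5314

X ~ Binomial(13, 0.34); P(X ≤ 4) = Σ C(13,k) p^k (1−p)^(13−k) over k:
  k=0: C(13,0)·0.34^0·0.66^13 = 0.004509
  k=1: C(13,1)·0.34^1·0.66^12 = 0.030196
  k=2: C(13,2)·0.34^2·0.66^11 = 0.093333
  k=3: C(13,3)·0.34^3·0.66^10 = 0.176296
  k=4: C(13,4)·0.34^4·0.66^9 = 0.227048
Total = 0.531382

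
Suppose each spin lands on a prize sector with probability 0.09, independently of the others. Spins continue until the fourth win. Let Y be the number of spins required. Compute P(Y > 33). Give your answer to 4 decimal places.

Needing more than 33 spins ⇔ fewer than 4 successes in the first 33. With X ~ Binomial(33, 0.09), P(Y > 33) = P(X ≤ 3).
  k=0: C(33,0)·0.09^0·0.91^33 = 0.044501
  k=1: C(33,1)·0.09^1·0.91^32 = 0.145238
  k=2: C(33,2)·0.09^2·0.91^31 = 0.229828
  k=3: C(33,3)·0.09^3·0.91^30 = 0.234879
P(X ≤ 3) = 0.654445

0.6544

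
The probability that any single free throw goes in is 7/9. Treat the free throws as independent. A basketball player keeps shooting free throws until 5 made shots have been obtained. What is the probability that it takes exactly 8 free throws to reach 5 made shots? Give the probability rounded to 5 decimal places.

Y = trial on which the fifth success occurs; negative binomial, r=5, p=0.777778.
P(Y=8) = C(7,4) · p^5 · (1−p)^3
= 35 · 0.28463 · 0.010974 = 0.1093221

0.10932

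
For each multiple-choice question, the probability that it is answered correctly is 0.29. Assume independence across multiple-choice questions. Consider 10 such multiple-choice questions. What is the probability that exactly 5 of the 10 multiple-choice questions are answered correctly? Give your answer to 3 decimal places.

X ~ Binomial(n=10, p=0.29).
P(X=5) = C(10,5) · p^5 · (1−p)^5
= 252 · 0.0020511 · 0.18042 = 0.09326

0.093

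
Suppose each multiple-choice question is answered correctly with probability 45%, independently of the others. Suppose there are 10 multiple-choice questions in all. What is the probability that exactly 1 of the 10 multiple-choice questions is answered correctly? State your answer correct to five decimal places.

0.02072

X ~ Binomial(n=10, p=0.45).
P(X=1) = C(10,1) · p^1 · (1−p)^9
= 10 · 0.45 · 0.0046054 = 0.0207241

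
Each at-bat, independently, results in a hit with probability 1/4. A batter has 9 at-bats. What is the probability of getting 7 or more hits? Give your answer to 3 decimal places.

X ~ Binomial(9, 0.25); P(X ≥ 7) = Σ C(9,k) p^k (1−p)^(9−k) over k:
  k=7: C(9,7)·0.25^7·0.75^2 = 0.00124
  k=8: C(9,8)·0.25^8·0.75^1 = 0.00010
  k=9: C(9,9)·0.25^9·0.75^0 = 0.00000
Total = 0.00134

0.001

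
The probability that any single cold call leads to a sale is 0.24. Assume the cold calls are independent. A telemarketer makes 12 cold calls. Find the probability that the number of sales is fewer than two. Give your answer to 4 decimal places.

0.1778

X ~ Binomial(12, 0.24); P(X ≤ 1) = Σ C(12,k) p^k (1−p)^(12−k) over k:
  k=0: C(12,0)·0.24^0·0.76^12 = 0.037133
  k=1: C(12,1)·0.24^1·0.76^11 = 0.140716
Total = 0.177849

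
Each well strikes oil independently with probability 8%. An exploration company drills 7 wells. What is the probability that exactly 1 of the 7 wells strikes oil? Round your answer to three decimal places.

0.340

X ~ Binomial(n=7, p=0.08).
P(X=1) = C(7,1) · p^1 · (1−p)^6
= 7 · 0.08 · 0.60636 = 0.33956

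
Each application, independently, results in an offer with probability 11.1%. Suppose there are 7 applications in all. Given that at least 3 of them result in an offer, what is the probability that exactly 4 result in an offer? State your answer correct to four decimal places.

X ~ Binomial(7, 0.111). Want P(X=4 | X≥3) = P(X=4) / P(X≥3).
P(X=4) = C(7,4)·0.111^4·0.889^3 = 0.003733
P(X≥3) = 1 − 0.438846 − 0.383558 − 0.143673 = 0.033923
Ratio = 0.003733 / 0.033923 = 0.110046

0.1100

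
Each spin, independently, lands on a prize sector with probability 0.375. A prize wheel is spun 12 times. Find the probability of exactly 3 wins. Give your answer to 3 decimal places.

0.169

X ~ Binomial(n=12, p=0.375).
P(X=3) = C(12,3) · p^3 · (1−p)^9
= 220 · 0.052734 · 0.014552 = 0.16882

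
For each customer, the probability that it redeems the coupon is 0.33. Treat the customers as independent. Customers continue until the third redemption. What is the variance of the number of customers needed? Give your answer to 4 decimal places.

18.4573

Y = total customers until the third success; negative binomial with r=3, p=0.33.
Var(Y) = r(1−p)/p² = 3·0.67 / 0.33² = 18.457300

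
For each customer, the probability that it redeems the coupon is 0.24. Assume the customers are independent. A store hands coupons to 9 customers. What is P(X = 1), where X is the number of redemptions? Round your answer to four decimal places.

0.2404

X ~ Binomial(n=9, p=0.24).
P(X=1) = C(9,1) · p^1 · (1−p)^8
= 9 · 0.24 · 0.1113 = 0.240416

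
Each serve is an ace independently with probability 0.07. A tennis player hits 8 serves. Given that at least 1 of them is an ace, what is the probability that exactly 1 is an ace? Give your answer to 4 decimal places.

0.7651

X ~ Binomial(8, 0.07). Want P(X=1 | X≥1) = P(X=1) / P(X≥1).
P(X=1) = C(8,1)·0.07^1·0.93^7 = 0.336952
P(X≥1) = 1 − 0.559582 = 0.440418
Ratio = 0.336952 / 0.440418 = 0.765074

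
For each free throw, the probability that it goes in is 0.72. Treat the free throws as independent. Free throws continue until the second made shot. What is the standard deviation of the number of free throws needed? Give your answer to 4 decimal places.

Y = total free throws until the second success; negative binomial with r=2, p=0.72.
SD(Y) = √[r(1−p)/p²] = √(1.080247) = 1.039349

1.0393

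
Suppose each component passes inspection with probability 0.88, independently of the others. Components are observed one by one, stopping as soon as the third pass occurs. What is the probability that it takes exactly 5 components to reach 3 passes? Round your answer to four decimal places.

0.0589

Y = trial on which the third success occurs; negative binomial, r=3, p=0.88.
P(Y=5) = C(4,2) · p^3 · (1−p)^2
= 6 · 0.68147 · 0.0144 = 0.058879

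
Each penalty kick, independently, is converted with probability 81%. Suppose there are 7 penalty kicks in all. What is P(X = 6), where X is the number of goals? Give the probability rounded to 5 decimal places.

X ~ Binomial(n=7, p=0.81).
P(X=6) = C(7,6) · p^6 · (1−p)^1
= 7 · 0.28243 · 0.19 = 0.3756313

0.37563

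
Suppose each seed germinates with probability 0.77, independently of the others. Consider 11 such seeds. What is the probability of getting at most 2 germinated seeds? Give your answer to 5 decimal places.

0.00006

X ~ Binomial(11, 0.77); P(X ≤ 2) = Σ C(11,k) p^k (1−p)^(11−k) over k:
  k=0: C(11,0)·0.77^0·0.23^11 = 0.0000001
  k=1: C(11,1)·0.77^1·0.23^10 = 0.0000035
  k=2: C(11,2)·0.77^2·0.23^9 = 0.0000587
Total = 0.0000623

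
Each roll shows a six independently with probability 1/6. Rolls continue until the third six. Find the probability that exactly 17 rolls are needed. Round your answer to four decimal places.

0.0433

Y = trial on which the third success occurs; negative binomial, r=3, p=0.166667.
P(Y=17) = C(16,2) · p^3 · (1−p)^14
= 120 · 0.0046296 · 0.077887 = 0.043270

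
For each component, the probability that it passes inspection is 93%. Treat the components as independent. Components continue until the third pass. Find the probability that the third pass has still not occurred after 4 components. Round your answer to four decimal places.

0.0267

Needing more than 4 components ⇔ fewer than 3 successes in the first 4. With X ~ Binomial(4, 0.93), P(Y > 4) = P(X ≤ 2).
  k=0: C(4,0)·0.93^0·0.07^4 = 0.000024
  k=1: C(4,1)·0.93^1·0.07^3 = 0.001276
  k=2: C(4,2)·0.93^2·0.07^2 = 0.025428
P(X ≤ 2) = 0.026728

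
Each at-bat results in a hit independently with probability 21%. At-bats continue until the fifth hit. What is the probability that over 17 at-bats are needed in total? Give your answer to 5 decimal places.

Needing more than 17 at-bats ⇔ fewer than 5 successes in the first 17. With X ~ Binomial(17, 0.21), P(Y > 17) = P(X ≤ 4).
  k=0: C(17,0)·0.21^0·0.79^17 = 0.0181828
  k=1: C(17,1)·0.21^1·0.79^16 = 0.0821678
  k=2: C(17,2)·0.21^2·0.79^15 = 0.1747366
  k=3: C(17,3)·0.21^3·0.79^14 = 0.2322448
  k=4: C(17,4)·0.21^4·0.79^13 = 0.2160759
P(X ≤ 4) = 0.7234079

0.72341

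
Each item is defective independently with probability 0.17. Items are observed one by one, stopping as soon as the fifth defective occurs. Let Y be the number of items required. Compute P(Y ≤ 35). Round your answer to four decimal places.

0.7329

Finishing within 35 items ⇔ at least 5 successes in the first 35. With X ~ Binomial(35, 0.17), P(Y ≤ 35) = 1 − P(X ≤ 4).
  k=0: C(35,0)·0.17^0·0.83^35 = 0.001471
  k=1: C(35,1)·0.17^1·0.83^34 = 0.010548
  k=2: C(35,2)·0.17^2·0.83^33 = 0.036728
  k=3: C(35,3)·0.17^3·0.83^32 = 0.082748
  k=4: C(35,4)·0.17^4·0.83^31 = 0.135586
1 − 0.267081 = 0.732919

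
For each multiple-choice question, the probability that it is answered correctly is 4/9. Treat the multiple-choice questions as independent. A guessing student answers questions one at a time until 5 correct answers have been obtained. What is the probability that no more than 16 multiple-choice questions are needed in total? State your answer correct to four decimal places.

Finishing within 16 multiple-choice questions ⇔ at least 5 successes in the first 16. With X ~ Binomial(16, 0.444444), P(Y ≤ 16) = 1 − P(X ≤ 4).
  k=0: C(16,0)·0.444444^0·0.555556^16 = 0.000082
  k=1: C(16,1)·0.444444^1·0.555556^15 = 0.001054
  k=2: C(16,2)·0.444444^2·0.555556^14 = 0.006324
  k=3: C(16,3)·0.444444^3·0.555556^13 = 0.023610
  k=4: C(16,4)·0.444444^4·0.555556^12 = 0.061386
1 − 0.092457 = 0.907543

0.9075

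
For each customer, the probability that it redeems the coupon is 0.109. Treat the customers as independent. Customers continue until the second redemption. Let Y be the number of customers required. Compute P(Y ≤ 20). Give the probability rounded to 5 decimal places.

Finishing within 20 customers ⇔ at least 2 successes in the first 20. With X ~ Binomial(20, 0.109), P(Y ≤ 20) = 1 − P(X ≤ 1).
  k=0: C(20,0)·0.109^0·0.891^20 = 0.0994384
  k=1: C(20,1)·0.109^1·0.891^19 = 0.2432948
1 − 0.3427332 = 0.6572668

0.65727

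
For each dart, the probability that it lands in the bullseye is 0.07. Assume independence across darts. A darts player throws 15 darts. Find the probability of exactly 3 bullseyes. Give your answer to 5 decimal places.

X ~ Binomial(n=15, p=0.07).
P(X=3) = C(15,3) · p^3 · (1−p)^12
= 455 · 0.000343 · 0.4186 = 0.0653282

0.06533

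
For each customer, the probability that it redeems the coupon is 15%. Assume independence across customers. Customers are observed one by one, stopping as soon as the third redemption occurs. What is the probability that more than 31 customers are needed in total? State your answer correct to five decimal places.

Needing more than 31 customers ⇔ fewer than 3 successes in the first 31. With X ~ Binomial(31, 0.15), P(Y > 31) = P(X ≤ 2).
  k=0: C(31,0)·0.15^0·0.85^31 = 0.0064861
  k=1: C(31,1)·0.15^1·0.85^30 = 0.0354830
  k=2: C(31,2)·0.15^2·0.85^29 = 0.0939257
P(X ≤ 2) = 0.1358949

0.13589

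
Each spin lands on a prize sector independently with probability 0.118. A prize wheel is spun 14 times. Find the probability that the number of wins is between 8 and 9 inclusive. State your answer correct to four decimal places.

X ~ Binomial(14, 0.118); P(8 ≤ X ≤ 9) = Σ C(14,k) p^k (1−p)^(14−k) over k:
  k=8: C(14,8)·0.118^8·0.882^6 = 0.000053
  k=9: C(14,9)·0.118^9·0.882^5 = 0.000005
Total = 0.000058

0.0001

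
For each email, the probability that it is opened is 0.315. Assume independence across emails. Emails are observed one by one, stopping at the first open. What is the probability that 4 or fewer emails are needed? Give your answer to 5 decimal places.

Y = number of emails to the first success; geometric, p = 0.315.
P(Y ≤ 4) = 1 − (1−p)^4 = 1 − 0.2201721 = 0.7798279

0.77983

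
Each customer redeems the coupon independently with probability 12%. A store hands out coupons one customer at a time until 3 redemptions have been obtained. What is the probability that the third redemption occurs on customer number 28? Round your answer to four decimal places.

Y = trial on which the third success occurs; negative binomial, r=3, p=0.12.
P(Y=28) = C(27,2) · p^3 · (1−p)^25
= 351 · 0.001728 · 0.040932 = 0.024827

0.0248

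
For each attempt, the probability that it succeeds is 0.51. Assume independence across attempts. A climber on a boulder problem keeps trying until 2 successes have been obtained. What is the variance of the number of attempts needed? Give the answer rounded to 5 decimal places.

Y = total attempts until the second success; negative binomial with r=2, p=0.51.
Var(Y) = r(1−p)/p² = 2·0.49 / 0.51² = 3.7677816

3.76778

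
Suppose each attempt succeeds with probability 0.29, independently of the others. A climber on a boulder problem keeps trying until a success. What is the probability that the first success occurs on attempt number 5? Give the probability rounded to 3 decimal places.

0.074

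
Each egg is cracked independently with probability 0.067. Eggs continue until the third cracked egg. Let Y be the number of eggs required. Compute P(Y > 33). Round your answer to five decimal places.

0.61787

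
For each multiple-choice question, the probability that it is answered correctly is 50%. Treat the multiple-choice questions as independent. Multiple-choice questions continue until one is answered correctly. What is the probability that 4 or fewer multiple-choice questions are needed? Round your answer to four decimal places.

0.9375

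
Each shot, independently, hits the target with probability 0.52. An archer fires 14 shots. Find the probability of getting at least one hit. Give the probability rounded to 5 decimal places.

P(at least one) = 1 − P(none) = 1 − (1 − 0.52)^14
= 1 − 0.0000345 = 0.9999655

0.99997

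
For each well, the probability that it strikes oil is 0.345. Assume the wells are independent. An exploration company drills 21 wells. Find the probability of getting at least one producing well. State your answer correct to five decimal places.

P(at least one) = 1 − P(none) = 1 − (1 − 0.345)^21
= 1 − 0.0001384 = 0.9998616

0.99986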